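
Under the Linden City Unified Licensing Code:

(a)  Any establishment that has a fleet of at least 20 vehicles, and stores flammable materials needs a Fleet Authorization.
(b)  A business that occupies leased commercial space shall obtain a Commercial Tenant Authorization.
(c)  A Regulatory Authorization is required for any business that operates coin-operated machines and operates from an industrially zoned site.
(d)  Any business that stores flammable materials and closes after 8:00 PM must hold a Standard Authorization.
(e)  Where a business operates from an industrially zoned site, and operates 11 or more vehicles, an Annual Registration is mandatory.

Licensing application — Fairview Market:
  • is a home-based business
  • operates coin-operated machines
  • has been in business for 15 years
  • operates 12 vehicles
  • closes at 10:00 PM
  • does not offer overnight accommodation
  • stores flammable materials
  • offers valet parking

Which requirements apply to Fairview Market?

Standard Authorization

(a) vehicles 12 < 20; stores flammable materials → Fleet Authorization not required.
(b) is a home-based business (not: occupies leased commercial space) → Commercial Tenant Authorization not required.
(c) operates coin-operated machines; is a home-based business (not: operates from an industrially zoned site) → Regulatory Authorization not required.
(d) stores flammable materials; closes 10:00 PM, after 8:00 PM → Standard Authorization required.
(e) is a home-based business (not: operates from an industrially zoned site); vehicles 12 ≥ 11 → Annual Registration not required.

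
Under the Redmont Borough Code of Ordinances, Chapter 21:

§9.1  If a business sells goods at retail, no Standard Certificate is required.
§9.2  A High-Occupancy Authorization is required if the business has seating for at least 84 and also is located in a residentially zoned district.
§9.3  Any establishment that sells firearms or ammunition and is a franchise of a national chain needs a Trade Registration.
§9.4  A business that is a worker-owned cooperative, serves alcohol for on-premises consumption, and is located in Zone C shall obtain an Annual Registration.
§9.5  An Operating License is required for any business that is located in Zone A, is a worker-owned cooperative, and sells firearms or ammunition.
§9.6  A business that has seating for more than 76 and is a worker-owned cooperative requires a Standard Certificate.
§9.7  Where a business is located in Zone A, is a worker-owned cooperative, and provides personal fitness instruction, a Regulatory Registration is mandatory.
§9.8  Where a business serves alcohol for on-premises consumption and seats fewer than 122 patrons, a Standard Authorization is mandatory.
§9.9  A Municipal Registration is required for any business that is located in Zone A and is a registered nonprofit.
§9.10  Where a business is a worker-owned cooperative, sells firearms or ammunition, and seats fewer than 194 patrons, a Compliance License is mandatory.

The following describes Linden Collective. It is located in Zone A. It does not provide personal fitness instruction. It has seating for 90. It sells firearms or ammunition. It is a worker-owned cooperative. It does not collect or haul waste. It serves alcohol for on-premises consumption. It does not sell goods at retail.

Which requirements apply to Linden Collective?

Compliance License, Operating License, Standard Authorization, Standard Certificate

§9.1 does not sell goods at retail → Standard Certificate exemption does not apply.
§9.2 seating 90 ≥ 84; is located in Zone A (not: is located in a residentially zoned district) → High-Occupancy Authorization not required.
§9.3 sells firearms or ammunition; is a worker-owned cooperative (not: is a franchise of a national chain) → Trade Registration not required.
§9.4 is a worker-owned cooperative; serves alcohol for on-premises consumption; is located in Zone A (not: is located in Zone C) → Annual Registration not required.
§9.5 is located in Zone A; is a worker-owned cooperative; sells firearms or ammunition → Operating License required.
§9.6 seating 90 > 76; is a worker-owned cooperative → Standard Certificate required.
§9.7 is located in Zone A; is a worker-owned cooperative; does not provide personal fitness instruction → Regulatory Registration not required.
§9.8 serves alcohol for on-premises consumption; seating 90 < 122 → Standard Authorization required.
§9.9 is located in Zone A; is a worker-owned cooperative (not: is a registered nonprofit) → Municipal Registration not required.
§9.10 is a worker-owned cooperative; sells firearms or ammunition; seating 90 < 194 → Compliance License required.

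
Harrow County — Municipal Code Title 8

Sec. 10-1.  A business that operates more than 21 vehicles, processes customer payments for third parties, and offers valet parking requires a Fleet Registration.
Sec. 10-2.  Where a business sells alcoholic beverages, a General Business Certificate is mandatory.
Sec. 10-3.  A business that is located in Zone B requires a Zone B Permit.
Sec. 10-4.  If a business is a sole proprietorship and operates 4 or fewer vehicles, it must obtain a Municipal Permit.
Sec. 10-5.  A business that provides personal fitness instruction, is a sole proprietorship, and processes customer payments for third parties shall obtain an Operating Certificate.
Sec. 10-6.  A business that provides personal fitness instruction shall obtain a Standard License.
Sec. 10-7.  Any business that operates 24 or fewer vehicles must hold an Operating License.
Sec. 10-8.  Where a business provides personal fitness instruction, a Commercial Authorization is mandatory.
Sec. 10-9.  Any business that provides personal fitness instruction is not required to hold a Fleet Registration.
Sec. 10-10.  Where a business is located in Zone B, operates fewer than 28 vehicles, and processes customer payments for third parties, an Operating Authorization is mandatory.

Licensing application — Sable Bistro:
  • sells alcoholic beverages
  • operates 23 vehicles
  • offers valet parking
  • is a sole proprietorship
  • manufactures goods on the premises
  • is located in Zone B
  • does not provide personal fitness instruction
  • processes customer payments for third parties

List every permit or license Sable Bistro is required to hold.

Sec. 10-1. vehicles 23 > 21; processes customer payments for third parties; offers valet parking → Fleet Registration required.
Sec. 10-2. sells alcoholic beverages → General Business Certificate required.
Sec. 10-3. is located in Zone B → Zone B Permit required.
Sec. 10-4. is a sole proprietorship; vehicles 23 > 4 → Municipal Permit not required.
Sec. 10-5. does not provide personal fitness instruction; is a sole proprietorship; processes customer payments for third parties → Operating Certificate not required.
Sec. 10-6. does not provide personal fitness instruction → Standard License not required.
Sec. 10-7. vehicles 23 ≤ 24 → Operating License required.
Sec. 10-8. does not provide personal fitness instruction → Commercial Authorization not required.
Sec. 10-9. does not provide personal fitness instruction → Fleet Registration exemption does not apply.
Sec. 10-10. is located in Zone B; vehicles 23 < 28; processes customer payments for third parties → Operating Authorization required.

Fleet Registration, General Business Certificate, Operating Authorization, Operating License, Zone B Permit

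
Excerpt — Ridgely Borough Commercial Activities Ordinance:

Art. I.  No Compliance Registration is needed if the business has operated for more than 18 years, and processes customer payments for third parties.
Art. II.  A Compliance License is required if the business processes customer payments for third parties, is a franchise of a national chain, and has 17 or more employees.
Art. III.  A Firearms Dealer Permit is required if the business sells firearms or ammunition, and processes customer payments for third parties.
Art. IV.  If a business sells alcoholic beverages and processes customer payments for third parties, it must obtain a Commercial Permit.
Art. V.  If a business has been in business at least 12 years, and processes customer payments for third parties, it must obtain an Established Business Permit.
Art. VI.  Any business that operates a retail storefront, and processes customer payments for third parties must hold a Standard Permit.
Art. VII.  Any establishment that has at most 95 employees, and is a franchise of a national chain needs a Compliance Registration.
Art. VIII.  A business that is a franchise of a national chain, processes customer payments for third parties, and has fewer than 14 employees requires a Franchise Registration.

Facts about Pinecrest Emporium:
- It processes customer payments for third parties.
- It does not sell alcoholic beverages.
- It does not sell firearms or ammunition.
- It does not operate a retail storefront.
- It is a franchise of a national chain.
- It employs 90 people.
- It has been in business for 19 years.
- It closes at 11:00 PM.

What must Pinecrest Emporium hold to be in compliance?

Compliance License, Established Business Permit

Art. I. years in business 19 > 18; processes customer payments for third parties → exempt from Compliance Registration.
Art. II. processes customer payments for third parties; is a franchise of a national chain; employees 90 ≥ 17 → Compliance License required.
Art. III. does not sell firearms or ammunition; processes customer payments for third parties → Firearms Dealer Permit not required.
Art. IV. does not sell alcoholic beverages; processes customer payments for third parties → Commercial Permit not required.
Art. V. years in business 19 ≥ 12; processes customer payments for third parties → Established Business Permit required.
Art. VI. does not operate a retail storefront; processes customer payments for third parties → Standard Permit not required.
Art. VII. employees 90 ≤ 95; is a franchise of a national chain → Compliance Registration required.
Art. VIII. is a franchise of a national chain; processes customer payments for third parties; employees 90 ≥ 14 → Franchise Registration not required.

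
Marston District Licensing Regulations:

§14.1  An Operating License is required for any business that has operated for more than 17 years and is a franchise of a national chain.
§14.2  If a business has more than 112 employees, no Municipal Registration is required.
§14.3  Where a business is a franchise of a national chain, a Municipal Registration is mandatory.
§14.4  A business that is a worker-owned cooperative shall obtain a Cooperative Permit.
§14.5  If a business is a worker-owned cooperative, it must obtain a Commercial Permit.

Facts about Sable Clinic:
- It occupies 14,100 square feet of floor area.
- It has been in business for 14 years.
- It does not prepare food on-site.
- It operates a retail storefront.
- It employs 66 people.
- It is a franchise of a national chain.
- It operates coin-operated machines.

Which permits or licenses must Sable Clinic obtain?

§14.1 years in business 14 ≤ 17; is a franchise of a national chain → Operating License not required.
§14.2 employees 66 ≤ 112 → Municipal Registration exemption does not apply.
§14.3 is a franchise of a national chain → Municipal Registration required.
§14.4 is a franchise of a national chain (not: is a worker-owned cooperative) → Cooperative Permit not required.
§14.5 is a franchise of a national chain (not: is a worker-owned cooperative) → Commercial Permit not required.

Municipal Registration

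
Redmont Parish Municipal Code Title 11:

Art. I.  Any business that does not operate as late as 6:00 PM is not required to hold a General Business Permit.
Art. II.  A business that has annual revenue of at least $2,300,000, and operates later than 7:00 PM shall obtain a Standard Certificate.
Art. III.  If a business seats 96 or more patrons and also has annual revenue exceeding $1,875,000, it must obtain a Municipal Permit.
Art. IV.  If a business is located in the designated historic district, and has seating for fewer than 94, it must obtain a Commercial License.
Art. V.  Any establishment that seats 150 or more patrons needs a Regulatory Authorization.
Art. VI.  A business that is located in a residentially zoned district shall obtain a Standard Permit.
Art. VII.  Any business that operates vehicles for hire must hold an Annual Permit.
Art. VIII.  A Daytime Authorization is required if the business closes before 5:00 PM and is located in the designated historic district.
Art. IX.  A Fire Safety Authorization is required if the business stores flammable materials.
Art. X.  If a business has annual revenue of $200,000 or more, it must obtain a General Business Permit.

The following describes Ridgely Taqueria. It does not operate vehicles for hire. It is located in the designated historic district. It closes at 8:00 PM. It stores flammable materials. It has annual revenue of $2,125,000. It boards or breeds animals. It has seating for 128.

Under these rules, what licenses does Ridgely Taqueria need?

Fire Safety Authorization, General Business Permit, Municipal Permit

Art. I. closes 8:00 PM, after 6:00 PM → General Business Permit exemption does not apply.
Art. II. revenue $2,125,000 < $2,300,000; closes 8:00 PM, after 7:00 PM → Standard Certificate not required.
Art. III. seating 128 ≥ 96; revenue $2,125,000 > $1,875,000 → Municipal Permit required.
Art. IV. is located in the designated historic district; seating 128 ≥ 94 → Commercial License not required.
Art. V. seating 128 < 150 → Regulatory Authorization not required.
Art. VI. is located in the designated historic district (not: is located in a residentially zoned district) → Standard Permit not required.
Art. VII. does not operate vehicles for hire → Annual Permit not required.
Art. VIII. closes 8:00 PM, after 5:00 PM; is located in the designated historic district → Daytime Authorization not required.
Art. IX. stores flammable materials → Fire Safety Authorization required.
Art. X. revenue $2,125,000 ≥ $200,000 → General Business Permit required.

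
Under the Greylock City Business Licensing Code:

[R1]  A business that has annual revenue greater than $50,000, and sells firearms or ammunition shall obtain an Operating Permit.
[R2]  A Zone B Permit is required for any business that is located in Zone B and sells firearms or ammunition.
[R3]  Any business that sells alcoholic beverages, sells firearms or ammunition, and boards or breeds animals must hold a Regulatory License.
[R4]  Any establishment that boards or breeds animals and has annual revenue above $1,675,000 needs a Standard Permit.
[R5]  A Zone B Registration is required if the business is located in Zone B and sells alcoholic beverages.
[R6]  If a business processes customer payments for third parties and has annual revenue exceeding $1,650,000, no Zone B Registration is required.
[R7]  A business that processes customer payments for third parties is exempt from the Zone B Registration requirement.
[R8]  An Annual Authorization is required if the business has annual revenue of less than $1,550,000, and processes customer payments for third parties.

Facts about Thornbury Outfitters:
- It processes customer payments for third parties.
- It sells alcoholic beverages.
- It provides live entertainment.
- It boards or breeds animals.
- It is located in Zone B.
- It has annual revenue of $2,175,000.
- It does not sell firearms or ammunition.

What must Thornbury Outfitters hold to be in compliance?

[R1] revenue $2,175,000 > $50,000; does not sell firearms or ammunition → Operating Permit not required.
[R2] is located in Zone B; does not sell firearms or ammunition → Zone B Permit not required.
[R3] sells alcoholic beverages; does not sell firearms or ammunition; boards or breeds animals → Regulatory License not required.
[R4] boards or breeds animals; revenue $2,175,000 > $1,675,000 → Standard Permit required.
[R5] is located in Zone B; sells alcoholic beverages → Zone B Registration required.
[R6] processes customer payments for third parties; revenue $2,175,000 > $1,650,000 → exempt from Zone B Registration.
[R7] processes customer payments for third parties → exempt from Zone B Registration.
[R8] revenue $2,175,000 ≥ $1,550,000; processes customer payments for third parties → Annual Authorization not required.

Standard Permit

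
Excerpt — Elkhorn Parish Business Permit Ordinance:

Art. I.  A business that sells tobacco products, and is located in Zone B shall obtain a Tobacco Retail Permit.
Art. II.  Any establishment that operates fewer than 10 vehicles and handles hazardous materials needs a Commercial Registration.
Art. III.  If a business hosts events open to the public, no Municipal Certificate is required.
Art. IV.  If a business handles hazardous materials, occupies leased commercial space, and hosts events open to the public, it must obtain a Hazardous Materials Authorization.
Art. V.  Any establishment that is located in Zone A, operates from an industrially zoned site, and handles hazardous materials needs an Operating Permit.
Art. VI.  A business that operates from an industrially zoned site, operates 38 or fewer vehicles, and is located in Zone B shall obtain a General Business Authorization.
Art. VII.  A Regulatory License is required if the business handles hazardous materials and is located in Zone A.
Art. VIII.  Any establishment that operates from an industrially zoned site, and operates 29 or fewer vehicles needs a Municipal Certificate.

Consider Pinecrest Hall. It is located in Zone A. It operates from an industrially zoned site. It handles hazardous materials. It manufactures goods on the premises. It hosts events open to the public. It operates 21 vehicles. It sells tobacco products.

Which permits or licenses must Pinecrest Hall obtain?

Art. I. sells tobacco products; is located in Zone A (not: is located in Zone B) → Tobacco Retail Permit not required.
Art. II. vehicles 21 ≥ 10; handles hazardous materials → Commercial Registration not required.
Art. III. hosts events open to the public → exempt from Municipal Certificate.
Art. IV. handles hazardous materials; operates from an industrially zoned site (not: occupies leased commercial space); hosts events open to the public → Hazardous Materials Authorization not required.
Art. V. is located in Zone A; operates from an industrially zoned site; handles hazardous materials → Operating Permit required.
Art. VI. operates from an industrially zoned site; vehicles 21 ≤ 38; is located in Zone A (not: is located in Zone B) → General Business Authorization not required.
Art. VII. handles hazardous materials; is located in Zone A → Regulatory License required.
Art. VIII. operates from an industrially zoned site; vehicles 21 ≤ 29 → Municipal Certificate required.

Operating Permit, Regulatory License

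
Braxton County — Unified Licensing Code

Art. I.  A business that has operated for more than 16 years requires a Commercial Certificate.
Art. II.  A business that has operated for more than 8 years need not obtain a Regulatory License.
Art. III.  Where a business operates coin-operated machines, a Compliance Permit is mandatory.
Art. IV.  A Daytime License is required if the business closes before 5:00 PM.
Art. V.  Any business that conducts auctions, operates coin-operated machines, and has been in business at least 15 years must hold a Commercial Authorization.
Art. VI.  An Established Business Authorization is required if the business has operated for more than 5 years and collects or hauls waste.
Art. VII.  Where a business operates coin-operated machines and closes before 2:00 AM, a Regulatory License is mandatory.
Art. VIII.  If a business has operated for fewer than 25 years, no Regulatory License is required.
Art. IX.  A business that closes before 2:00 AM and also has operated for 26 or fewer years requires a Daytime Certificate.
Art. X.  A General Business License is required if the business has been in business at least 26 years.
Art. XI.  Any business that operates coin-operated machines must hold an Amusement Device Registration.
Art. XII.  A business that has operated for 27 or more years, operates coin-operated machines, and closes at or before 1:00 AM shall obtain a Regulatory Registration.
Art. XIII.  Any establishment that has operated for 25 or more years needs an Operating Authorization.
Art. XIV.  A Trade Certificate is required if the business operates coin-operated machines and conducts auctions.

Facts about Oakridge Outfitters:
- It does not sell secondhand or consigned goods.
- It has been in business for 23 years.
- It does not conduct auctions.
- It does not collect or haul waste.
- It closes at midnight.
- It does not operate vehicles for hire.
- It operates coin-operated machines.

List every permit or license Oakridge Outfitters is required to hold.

Art. I. years in business 23 > 16 → Commercial Certificate required.
Art. II. years in business 23 > 8 → exempt from Regulatory License.
Art. III. operates coin-operated machines → Compliance Permit required.
Art. IV. closes midnight, after 5:00 PM → Daytime License not required.
Art. V. does not conduct auctions; operates coin-operated machines; years in business 23 ≥ 15 → Commercial Authorization not required.
Art. VI. years in business 23 > 5; does not collect or haul waste → Established Business Authorization not required.
Art. VII. operates coin-operated machines; closes midnight, at/before 2:00 AM → Regulatory License required.
Art. VIII. years in business 23 < 25 → exempt from Regulatory License.
Art. IX. closes midnight, at/before 2:00 AM; years in business 23 ≤ 26 → Daytime Certificate required.
Art. X. years in business 23 < 26 → General Business License not required.
Art. XI. operates coin-operated machines → Amusement Device Registration required.
Art. XII. years in business 23 < 27; operates coin-operated machines; closes midnight, at/before 1:00 AM → Regulatory Registration not required.
Art. XIII. years in business 23 < 25 → Operating Authorization not required.
Art. XIV. operates coin-operated machines; does not conduct auctions → Trade Certificate not required.

Amusement Device Registration, Commercial Certificate, Compliance Permit, Daytime Certificate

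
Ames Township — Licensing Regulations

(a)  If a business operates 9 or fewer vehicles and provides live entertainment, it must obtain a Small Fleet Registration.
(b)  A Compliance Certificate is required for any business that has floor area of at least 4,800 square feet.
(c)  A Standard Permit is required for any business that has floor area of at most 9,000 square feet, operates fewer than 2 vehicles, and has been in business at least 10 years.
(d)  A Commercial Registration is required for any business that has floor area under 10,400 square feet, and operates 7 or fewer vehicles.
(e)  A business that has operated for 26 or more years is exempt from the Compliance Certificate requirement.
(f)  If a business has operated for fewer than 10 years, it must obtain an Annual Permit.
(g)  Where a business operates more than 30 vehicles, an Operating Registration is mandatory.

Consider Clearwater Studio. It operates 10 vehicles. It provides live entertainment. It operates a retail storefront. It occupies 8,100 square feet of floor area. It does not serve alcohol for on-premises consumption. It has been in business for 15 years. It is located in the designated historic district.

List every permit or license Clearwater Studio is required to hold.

(a) vehicles 10 > 9; provides live entertainment → Small Fleet Registration not required.
(b) floor area 8,100 square feet ≥ 4,800 square feet → Compliance Certificate required.
(c) floor area 8,100 square feet ≤ 9,000 square feet; vehicles 10 ≥ 2; years in business 15 ≥ 10 → Standard Permit not required.
(d) floor area 8,100 square feet < 10,400 square feet; vehicles 10 > 7 → Commercial Registration not required.
(e) years in business 15 < 26 → Compliance Certificate exemption does not apply.
(f) years in business 15 ≥ 10 → Annual Permit not required.
(g) vehicles 10 ≤ 30 → Operating Registration not required.

Compliance Certificate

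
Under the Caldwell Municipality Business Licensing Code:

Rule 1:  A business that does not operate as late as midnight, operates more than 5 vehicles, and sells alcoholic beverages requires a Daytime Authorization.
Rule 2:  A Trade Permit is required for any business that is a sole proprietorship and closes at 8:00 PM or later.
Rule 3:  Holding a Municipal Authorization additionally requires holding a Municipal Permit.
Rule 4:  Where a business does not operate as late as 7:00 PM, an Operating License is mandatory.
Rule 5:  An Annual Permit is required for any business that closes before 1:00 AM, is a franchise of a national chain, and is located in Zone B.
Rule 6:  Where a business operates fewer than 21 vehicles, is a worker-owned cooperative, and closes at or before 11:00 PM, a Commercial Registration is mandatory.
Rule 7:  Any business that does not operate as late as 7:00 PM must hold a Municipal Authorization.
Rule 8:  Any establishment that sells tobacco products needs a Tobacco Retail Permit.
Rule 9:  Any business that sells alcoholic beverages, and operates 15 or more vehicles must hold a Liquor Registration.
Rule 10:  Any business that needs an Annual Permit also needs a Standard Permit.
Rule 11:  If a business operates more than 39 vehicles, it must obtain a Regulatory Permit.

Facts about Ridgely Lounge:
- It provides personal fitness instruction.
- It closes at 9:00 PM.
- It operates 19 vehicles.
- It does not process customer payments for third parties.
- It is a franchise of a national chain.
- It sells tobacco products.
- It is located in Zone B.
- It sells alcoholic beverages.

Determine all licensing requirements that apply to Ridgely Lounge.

Rule 1: closes 9:00 PM, at/before midnight; vehicles 19 > 5; sells alcoholic beverages → Daytime Authorization required.
Rule 2: is a franchise of a national chain (not: is a sole proprietorship); closes 9:00 PM, after 8:00 PM → Trade Permit not required.
Rule 3: Municipal Authorization is not required → no effect.
Rule 4: closes 9:00 PM, after 7:00 PM → Operating License not required.
Rule 5: closes 9:00 PM, at/before 1:00 AM; is a franchise of a national chain; is located in Zone B → Annual Permit required.
Rule 6: vehicles 19 < 21; is a franchise of a national chain (not: is a worker-owned cooperative); closes 9:00 PM, at/before 11:00 PM → Commercial Registration not required.
Rule 7: closes 9:00 PM, after 7:00 PM → Municipal Authorization not required.
Rule 8: sells tobacco products → Tobacco Retail Permit required.
Rule 9: sells alcoholic beverages; vehicles 19 ≥ 15 → Liquor Registration required.
Rule 10: Annual Permit is required → Standard Permit also required.
Rule 11: vehicles 19 ≤ 39 → Regulatory Permit not required.

Annual Permit, Daytime Authorization, Liquor Registration, Standard Permit, Tobacco Retail Permit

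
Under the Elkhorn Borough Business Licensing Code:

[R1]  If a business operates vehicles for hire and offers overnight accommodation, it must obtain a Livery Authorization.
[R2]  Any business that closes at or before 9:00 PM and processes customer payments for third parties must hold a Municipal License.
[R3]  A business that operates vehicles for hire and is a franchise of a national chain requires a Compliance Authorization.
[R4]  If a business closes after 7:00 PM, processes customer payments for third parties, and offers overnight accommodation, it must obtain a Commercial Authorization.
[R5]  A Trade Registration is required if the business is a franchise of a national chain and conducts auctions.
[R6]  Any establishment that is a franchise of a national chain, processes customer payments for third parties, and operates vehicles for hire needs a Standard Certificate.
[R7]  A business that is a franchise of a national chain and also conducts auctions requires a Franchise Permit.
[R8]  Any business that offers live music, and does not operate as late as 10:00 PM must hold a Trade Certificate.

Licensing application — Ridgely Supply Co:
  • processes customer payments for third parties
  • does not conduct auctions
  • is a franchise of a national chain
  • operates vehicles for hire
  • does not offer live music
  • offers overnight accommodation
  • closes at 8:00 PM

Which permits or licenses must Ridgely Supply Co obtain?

[R1] operates vehicles for hire; offers overnight accommodation → Livery Authorization required.
[R2] closes 8:00 PM, at/before 9:00 PM; processes customer payments for third parties → Municipal License required.
[R3] operates vehicles for hire; is a franchise of a national chain → Compliance Authorization required.
[R4] closes 8:00 PM, after 7:00 PM; processes customer payments for third parties; offers overnight accommodation → Commercial Authorization required.
[R5] is a franchise of a national chain; does not conduct auctions → Trade Registration not required.
[R6] is a franchise of a national chain; processes customer payments for third parties; operates vehicles for hire → Standard Certificate required.
[R7] is a franchise of a national chain; does not conduct auctions → Franchise Permit not required.
[R8] does not offer live music; closes 8:00 PM, at/before 10:00 PM → Trade Certificate not required.

Commercial Authorization, Compliance Authorization, Livery Authorization, Municipal License, Standard Certificate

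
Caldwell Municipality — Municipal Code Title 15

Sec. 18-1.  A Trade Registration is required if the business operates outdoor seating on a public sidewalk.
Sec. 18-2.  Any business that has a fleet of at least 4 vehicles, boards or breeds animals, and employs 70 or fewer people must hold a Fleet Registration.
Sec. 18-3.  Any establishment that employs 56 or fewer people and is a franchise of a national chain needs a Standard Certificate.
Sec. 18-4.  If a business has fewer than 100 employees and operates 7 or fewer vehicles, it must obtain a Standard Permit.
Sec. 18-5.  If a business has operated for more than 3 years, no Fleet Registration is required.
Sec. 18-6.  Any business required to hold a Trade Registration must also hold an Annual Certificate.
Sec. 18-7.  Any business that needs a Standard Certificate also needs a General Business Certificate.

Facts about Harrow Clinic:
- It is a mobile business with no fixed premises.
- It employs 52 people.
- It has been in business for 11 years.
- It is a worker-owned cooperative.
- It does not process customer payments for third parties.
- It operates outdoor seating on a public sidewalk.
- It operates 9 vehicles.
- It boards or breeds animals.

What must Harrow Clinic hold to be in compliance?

Sec. 18-1. operates outdoor seating on a public sidewalk → Trade Registration required.
Sec. 18-2. vehicles 9 ≥ 4; boards or breeds animals; employees 52 ≤ 70 → Fleet Registration required.
Sec. 18-3. employees 52 ≤ 56; is a worker-owned cooperative (not: is a franchise of a national chain) → Standard Certificate not required.
Sec. 18-4. employees 52 < 100; vehicles 9 > 7 → Standard Permit not required.
Sec. 18-5. years in business 11 > 3 → exempt from Fleet Registration.
Sec. 18-6. Trade Registration is required → Annual Certificate also required.
Sec. 18-7. Standard Certificate is not required → no effect.

Annual Certificate, Trade Registration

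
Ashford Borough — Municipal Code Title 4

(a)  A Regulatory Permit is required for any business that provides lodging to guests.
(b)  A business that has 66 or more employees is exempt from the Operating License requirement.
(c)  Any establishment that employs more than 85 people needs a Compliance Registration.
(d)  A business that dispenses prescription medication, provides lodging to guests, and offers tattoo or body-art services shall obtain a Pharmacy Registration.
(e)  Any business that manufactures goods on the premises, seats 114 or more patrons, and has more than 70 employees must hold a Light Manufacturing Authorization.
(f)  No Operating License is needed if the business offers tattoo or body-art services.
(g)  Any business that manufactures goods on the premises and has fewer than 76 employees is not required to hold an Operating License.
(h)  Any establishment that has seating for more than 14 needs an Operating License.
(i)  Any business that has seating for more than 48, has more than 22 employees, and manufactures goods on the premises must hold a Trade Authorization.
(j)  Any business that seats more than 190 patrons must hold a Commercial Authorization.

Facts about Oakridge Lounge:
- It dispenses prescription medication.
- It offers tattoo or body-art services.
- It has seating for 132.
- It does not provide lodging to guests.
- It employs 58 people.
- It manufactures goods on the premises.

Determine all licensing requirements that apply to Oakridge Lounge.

Trade Authorization

(a) does not provide lodging to guests → Regulatory Permit not required.
(b) employees 58 < 66 → Operating License exemption does not apply.
(c) employees 58 ≤ 85 → Compliance Registration not required.
(d) dispenses prescription medication; does not provide lodging to guests; offers tattoo or body-art services → Pharmacy Registration not required.
(e) manufactures goods on the premises; seating 132 ≥ 114; employees 58 ≤ 70 → Light Manufacturing Authorization not required.
(f) offers tattoo or body-art services → exempt from Operating License.
(g) manufactures goods on the premises; employees 58 < 76 → exempt from Operating License.
(h) seating 132 > 14 → Operating License required.
(i) seating 132 > 48; employees 58 > 22; manufactures goods on the premises → Trade Authorization required.
(j) seating 132 ≤ 190 → Commercial Authorization not required.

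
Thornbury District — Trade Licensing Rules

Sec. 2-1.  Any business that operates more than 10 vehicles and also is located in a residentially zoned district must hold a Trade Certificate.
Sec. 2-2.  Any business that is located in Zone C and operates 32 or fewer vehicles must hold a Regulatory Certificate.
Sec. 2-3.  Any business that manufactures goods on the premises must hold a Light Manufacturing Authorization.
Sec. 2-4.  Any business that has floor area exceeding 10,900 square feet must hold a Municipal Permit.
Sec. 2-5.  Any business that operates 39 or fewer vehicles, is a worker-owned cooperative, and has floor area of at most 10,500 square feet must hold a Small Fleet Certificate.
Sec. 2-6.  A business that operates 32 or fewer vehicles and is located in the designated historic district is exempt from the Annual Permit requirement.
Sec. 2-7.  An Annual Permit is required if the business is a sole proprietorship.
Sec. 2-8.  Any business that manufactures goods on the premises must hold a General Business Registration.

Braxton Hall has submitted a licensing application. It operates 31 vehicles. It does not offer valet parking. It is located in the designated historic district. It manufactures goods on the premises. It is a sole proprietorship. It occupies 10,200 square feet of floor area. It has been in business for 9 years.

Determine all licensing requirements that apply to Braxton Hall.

General Business Registration, Light Manufacturing Authorization

Sec. 2-1. vehicles 31 > 10; is located in the designated historic district (not: is located in a residentially zoned district) → Trade Certificate not required.
Sec. 2-2. is located in the designated historic district (not: is located in Zone C); vehicles 31 ≤ 32 → Regulatory Certificate not required.
Sec. 2-3. manufactures goods on the premises → Light Manufacturing Authorization required.
Sec. 2-4. floor area 10,200 square feet ≤ 10,900 square feet → Municipal Permit not required.
Sec. 2-5. vehicles 31 ≤ 39; is a sole proprietorship (not: is a worker-owned cooperative); floor area 10,200 square feet ≤ 10,500 square feet → Small Fleet Certificate not required.
Sec. 2-6. vehicles 31 ≤ 32; is located in the designated historic district → exempt from Annual Permit.
Sec. 2-7. is a sole proprietorship → Annual Permit required.
Sec. 2-8. manufactures goods on the premises → General Business Registration required.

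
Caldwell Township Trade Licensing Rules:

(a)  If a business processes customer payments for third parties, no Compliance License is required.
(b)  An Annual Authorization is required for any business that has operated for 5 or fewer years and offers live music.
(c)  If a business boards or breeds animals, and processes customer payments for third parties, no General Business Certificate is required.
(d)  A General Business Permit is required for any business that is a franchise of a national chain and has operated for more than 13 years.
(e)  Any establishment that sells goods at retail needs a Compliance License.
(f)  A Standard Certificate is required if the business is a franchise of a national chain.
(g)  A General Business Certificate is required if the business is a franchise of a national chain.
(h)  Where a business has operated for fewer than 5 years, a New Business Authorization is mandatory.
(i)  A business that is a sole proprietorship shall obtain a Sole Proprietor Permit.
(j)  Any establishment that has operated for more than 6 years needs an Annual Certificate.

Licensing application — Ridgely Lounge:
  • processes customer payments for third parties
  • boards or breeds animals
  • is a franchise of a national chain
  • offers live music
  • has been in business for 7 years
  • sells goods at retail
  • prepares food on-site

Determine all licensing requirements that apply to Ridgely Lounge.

(a) processes customer payments for third parties → exempt from Compliance License.
(b) years in business 7 > 5; offers live music → Annual Authorization not required.
(c) boards or breeds animals; processes customer payments for third parties → exempt from General Business Certificate.
(d) is a franchise of a national chain; years in business 7 ≤ 13 → General Business Permit not required.
(e) sells goods at retail → Compliance License required.
(f) is a franchise of a national chain → Standard Certificate required.
(g) is a franchise of a national chain → General Business Certificate required.
(h) years in business 7 ≥ 5 → New Business Authorization not required.
(i) is a franchise of a national chain (not: is a sole proprietorship) → Sole Proprietor Permit not required.
(j) years in business 7 > 6 → Annual Certificate required.

Annual Certificate, Standard Certificate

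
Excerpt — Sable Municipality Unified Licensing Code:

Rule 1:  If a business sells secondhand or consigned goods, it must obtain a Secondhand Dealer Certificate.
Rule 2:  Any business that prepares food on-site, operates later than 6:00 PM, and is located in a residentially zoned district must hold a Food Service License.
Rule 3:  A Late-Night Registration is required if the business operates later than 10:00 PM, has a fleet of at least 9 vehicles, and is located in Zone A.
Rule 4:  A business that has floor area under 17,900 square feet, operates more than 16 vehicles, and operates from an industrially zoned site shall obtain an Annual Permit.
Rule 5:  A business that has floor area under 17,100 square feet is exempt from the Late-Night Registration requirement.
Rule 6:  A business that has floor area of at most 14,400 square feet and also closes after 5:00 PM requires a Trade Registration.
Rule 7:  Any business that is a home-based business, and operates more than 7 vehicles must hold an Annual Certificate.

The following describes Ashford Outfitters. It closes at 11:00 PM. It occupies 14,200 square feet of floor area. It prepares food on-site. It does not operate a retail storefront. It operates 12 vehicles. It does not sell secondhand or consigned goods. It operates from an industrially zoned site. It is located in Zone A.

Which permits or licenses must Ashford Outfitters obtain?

Trade Registration

Rule 1: does not sell secondhand or consigned goods → Secondhand Dealer Certificate not required.
Rule 2: prepares food on-site; closes 11:00 PM, after 6:00 PM; is located in Zone A (not: is located in a residentially zoned district) → Food Service License not required.
Rule 3: closes 11:00 PM, after 10:00 PM; vehicles 12 ≥ 9; is located in Zone A → Late-Night Registration required.
Rule 4: floor area 14,200 square feet < 17,900 square feet; vehicles 12 ≤ 16; operates from an industrially zoned site → Annual Permit not required.
Rule 5: floor area 14,200 square feet < 17,100 square feet → exempt from Late-Night Registration.
Rule 6: floor area 14,200 square feet ≤ 14,400 square feet; closes 11:00 PM, after 5:00 PM → Trade Registration required.
Rule 7: operates from an industrially zoned site (not: is a home-based business); vehicles 12 > 7 → Annual Certificate not required.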